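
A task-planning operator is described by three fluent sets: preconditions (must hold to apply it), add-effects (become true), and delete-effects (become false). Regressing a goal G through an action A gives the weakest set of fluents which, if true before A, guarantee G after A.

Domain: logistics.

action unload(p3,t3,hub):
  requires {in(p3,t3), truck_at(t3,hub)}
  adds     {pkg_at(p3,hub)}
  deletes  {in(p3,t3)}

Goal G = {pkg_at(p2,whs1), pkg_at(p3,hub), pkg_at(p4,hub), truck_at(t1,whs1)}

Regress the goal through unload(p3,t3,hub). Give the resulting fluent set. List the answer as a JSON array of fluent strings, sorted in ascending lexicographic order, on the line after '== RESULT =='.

Compute (G \ add) ∪ pre:
  G ∩ del = {}  (empty — regression defined)
  G \ add = {pkg_at(p2,whs1), pkg_at(p3,hub), pkg_at(p4,hub), truck_at(t1,whs1)} \ {pkg_at(p3,hub)} = {pkg_at(p2,whs1), pkg_at(p4,hub), truck_at(t1,whs1)}
  ∪ pre   = {pkg_at(p2,whs1), pkg_at(p4,hub), truck_at(t1,whs1)} ∪ {in(p3,t3), truck_at(t3,hub)}
          = {in(p3,t3), pkg_at(p2,whs1), pkg_at(p4,hub), truck_at(t1,whs1), truck_at(t3,hub)}

== RESULT ==
["in(p3,t3)", "pkg_at(p2,whs1)", "pkg_at(p4,hub)", "truck_at(t1,whs1)", "truck_at(t3,hub)"]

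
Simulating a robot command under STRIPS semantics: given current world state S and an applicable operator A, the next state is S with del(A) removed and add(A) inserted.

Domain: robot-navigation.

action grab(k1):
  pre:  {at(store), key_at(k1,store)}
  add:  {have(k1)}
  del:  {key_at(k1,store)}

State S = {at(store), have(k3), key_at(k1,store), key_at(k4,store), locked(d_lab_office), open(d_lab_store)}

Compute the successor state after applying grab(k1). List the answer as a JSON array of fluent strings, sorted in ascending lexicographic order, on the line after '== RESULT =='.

Progress:
  pre ⊆ S: {at(store), key_at(k1,store)} ⊆ S  — applicable
  S \ del = {at(store), have(k3), key_at(k4,store), locked(d_lab_office), open(d_lab_store)}
  ∪ add   = {at(store), have(k1), have(k3), key_at(k4,store), locked(d_lab_office), open(d_lab_store)}

== RESULT ==
["at(store)", "have(k1)", "have(k3)", "key_at(k4,store)", "locked(d_lab_office)", "open(d_lab_store)"]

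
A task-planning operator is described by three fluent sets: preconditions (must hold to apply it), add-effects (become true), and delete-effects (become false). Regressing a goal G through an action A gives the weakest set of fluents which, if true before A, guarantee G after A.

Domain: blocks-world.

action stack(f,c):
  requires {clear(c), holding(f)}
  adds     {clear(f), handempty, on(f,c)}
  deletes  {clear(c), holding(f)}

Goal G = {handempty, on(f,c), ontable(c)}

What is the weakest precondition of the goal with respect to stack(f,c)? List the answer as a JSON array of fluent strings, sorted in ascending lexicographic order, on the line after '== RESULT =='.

Regress:
  G ∩ del = {}  (empty — regression defined)
  G \ add = {handempty, on(f,c), ontable(c)} \ {clear(f), handempty, on(f,c)} = {ontable(c)}
  ∪ pre   = {ontable(c)} ∪ {clear(c), holding(f)}
          = {clear(c), holding(f), ontable(c)}

== RESULT ==
["clear(c)", "holding(f)", "ontable(c)"]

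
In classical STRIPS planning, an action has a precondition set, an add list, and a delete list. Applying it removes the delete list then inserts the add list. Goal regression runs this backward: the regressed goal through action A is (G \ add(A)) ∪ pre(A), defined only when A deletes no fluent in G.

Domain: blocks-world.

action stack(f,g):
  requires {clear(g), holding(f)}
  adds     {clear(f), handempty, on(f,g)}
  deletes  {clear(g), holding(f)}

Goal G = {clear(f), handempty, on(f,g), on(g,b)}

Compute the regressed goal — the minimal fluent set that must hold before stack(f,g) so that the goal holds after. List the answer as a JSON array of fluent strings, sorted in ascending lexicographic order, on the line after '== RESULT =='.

Compute (G \ add) ∪ pre:
  G ∩ del = {}  (empty — regression defined)
  G \ add = {clear(f), handempty, on(f,g), on(g,b)} \ {clear(f), handempty, on(f,g)} = {on(g,b)}
  ∪ pre   = {on(g,b)} ∪ {clear(g), holding(f)}
          = {clear(g), holding(f), on(g,b)}

== RESULT ==
["clear(g)", "holding(f)", "on(g,b)"]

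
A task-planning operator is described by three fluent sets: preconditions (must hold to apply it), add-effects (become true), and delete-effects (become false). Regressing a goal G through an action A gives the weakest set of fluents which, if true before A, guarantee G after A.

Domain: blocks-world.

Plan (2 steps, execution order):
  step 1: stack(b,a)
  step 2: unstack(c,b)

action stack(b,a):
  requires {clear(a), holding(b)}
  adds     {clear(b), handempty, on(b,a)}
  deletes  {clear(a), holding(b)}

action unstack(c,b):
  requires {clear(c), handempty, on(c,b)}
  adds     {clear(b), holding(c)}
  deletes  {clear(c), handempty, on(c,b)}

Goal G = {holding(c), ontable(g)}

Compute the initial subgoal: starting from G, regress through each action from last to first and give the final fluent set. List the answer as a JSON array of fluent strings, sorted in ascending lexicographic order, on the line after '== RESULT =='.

Regress step by step:
  through step 2 (unstack(c,b)): drop {holding(c)}, keep {ontable(g)}, require {clear(c), handempty, on(c,b)}
    → {clear(c), handempty, on(c,b), ontable(g)}
  through step 1 (stack(b,a)): drop {handempty}, keep {clear(c), on(c,b), ontable(g)}, require {clear(a), holding(b)}
    → {clear(a), clear(c), holding(b), on(c,b), ontable(g)}

== RESULT ==
["clear(a)", "clear(c)", "holding(b)", "on(c,b)", "ontable(g)"]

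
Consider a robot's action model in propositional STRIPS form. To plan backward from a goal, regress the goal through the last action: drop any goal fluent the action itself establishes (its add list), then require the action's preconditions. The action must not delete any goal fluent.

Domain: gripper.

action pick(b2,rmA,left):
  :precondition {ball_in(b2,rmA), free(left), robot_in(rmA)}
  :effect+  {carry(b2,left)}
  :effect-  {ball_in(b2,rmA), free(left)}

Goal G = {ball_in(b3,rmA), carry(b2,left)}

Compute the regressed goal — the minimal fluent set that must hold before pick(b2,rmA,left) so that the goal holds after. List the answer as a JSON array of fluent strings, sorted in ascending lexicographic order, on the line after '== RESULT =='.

Regress:
  G ∩ del = {}  (empty — regression defined)
  G \ add = {ball_in(b3,rmA), carry(b2,left)} \ {carry(b2,left)} = {ball_in(b3,rmA)}
  ∪ pre   = {ball_in(b3,rmA)} ∪ {ball_in(b2,rmA), free(left), robot_in(rmA)}
          = {ball_in(b2,rmA), ball_in(b3,rmA), free(left), robot_in(rmA)}

== RESULT ==
["ball_in(b2,rmA)", "ball_in(b3,rmA)", "free(left)", "robot_in(rmA)"]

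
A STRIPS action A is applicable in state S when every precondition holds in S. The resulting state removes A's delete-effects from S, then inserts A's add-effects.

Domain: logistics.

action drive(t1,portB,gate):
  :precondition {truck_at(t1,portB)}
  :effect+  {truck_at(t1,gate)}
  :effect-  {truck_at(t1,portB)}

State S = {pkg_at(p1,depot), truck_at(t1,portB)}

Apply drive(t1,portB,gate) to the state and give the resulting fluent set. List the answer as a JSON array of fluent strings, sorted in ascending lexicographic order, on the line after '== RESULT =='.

Compute (S \ del) ∪ add:
  pre ⊆ S: {truck_at(t1,portB)} ⊆ S  — applicable
  S \ del = {pkg_at(p1,depot)}
  ∪ add   = {pkg_at(p1,depot), truck_at(t1,gate)}

== RESULT ==
["pkg_at(p1,depot)", "truck_at(t1,gate)"]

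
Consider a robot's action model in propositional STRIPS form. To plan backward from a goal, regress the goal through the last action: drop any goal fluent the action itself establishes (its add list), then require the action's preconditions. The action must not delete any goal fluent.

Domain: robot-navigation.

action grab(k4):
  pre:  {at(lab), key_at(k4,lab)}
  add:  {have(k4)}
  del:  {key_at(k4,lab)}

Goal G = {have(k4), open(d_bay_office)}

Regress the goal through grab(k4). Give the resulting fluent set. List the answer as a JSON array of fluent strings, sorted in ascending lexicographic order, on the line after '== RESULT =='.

Regress:
  G ∩ del = {}  (empty — regression defined)
  G \ add = {have(k4), open(d_bay_office)} \ {have(k4)} = {open(d_bay_office)}
  ∪ pre   = {open(d_bay_office)} ∪ {at(lab), key_at(k4,lab)}
          = {at(lab), key_at(k4,lab), open(d_bay_office)}

== RESULT ==
["at(lab)", "key_at(k4,lab)", "open(d_bay_office)"]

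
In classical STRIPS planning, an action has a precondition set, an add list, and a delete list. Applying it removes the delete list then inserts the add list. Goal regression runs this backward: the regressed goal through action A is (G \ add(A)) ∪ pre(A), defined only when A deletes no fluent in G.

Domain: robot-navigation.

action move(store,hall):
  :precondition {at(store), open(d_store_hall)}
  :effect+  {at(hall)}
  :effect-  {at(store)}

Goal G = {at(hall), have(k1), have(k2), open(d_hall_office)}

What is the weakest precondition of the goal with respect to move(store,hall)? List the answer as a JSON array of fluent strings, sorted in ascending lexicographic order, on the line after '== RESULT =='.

Regress:
  G ∩ del = {}  (empty — regression defined)
  G \ add = {at(hall), have(k1), have(k2), open(d_hall_office)} \ {at(hall)} = {have(k1), have(k2), open(d_hall_office)}
  ∪ pre   = {have(k1), have(k2), open(d_hall_office)} ∪ {at(store), open(d_store_hall)}
          = {at(store), have(k1), have(k2), open(d_hall_office), open(d_store_hall)}

== RESULT ==
["at(store)", "have(k1)", "have(k2)", "open(d_hall_office)", "open(d_store_hall)"]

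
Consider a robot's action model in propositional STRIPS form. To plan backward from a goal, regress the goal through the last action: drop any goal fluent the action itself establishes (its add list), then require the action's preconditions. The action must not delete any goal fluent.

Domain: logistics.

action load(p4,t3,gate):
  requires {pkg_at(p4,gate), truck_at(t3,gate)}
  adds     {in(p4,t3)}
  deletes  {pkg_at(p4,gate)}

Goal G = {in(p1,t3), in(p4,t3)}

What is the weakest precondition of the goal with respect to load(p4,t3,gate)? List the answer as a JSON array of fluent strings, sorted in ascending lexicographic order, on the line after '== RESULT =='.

Compute (G \ add) ∪ pre:
  G ∩ del = {}  (empty — regression defined)
  G \ add = {in(p1,t3), in(p4,t3)} \ {in(p4,t3)} = {in(p1,t3)}
  ∪ pre   = {in(p1,t3)} ∪ {pkg_at(p4,gate), truck_at(t3,gate)}
          = {in(p1,t3), pkg_at(p4,gate), truck_at(t3,gate)}

== RESULT ==
["in(p1,t3)", "pkg_at(p4,gate)", "truck_at(t3,gate)"]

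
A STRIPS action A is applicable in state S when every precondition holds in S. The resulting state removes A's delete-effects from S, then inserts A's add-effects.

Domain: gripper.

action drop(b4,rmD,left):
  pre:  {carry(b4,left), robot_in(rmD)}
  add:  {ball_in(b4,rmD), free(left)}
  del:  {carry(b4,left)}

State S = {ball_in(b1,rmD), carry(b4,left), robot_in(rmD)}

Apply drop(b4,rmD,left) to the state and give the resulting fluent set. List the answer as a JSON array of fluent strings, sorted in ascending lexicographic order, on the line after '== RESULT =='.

Compute (S \ del) ∪ add:
  pre ⊆ S: {carry(b4,left), robot_in(rmD)} ⊆ S  — applicable
  S \ del = {ball_in(b1,rmD), robot_in(rmD)}
  ∪ add   = {ball_in(b1,rmD), ball_in(b4,rmD), free(left), robot_in(rmD)}

== RESULT ==
["ball_in(b1,rmD)", "ball_in(b4,rmD)", "free(left)", "robot_in(rmD)"]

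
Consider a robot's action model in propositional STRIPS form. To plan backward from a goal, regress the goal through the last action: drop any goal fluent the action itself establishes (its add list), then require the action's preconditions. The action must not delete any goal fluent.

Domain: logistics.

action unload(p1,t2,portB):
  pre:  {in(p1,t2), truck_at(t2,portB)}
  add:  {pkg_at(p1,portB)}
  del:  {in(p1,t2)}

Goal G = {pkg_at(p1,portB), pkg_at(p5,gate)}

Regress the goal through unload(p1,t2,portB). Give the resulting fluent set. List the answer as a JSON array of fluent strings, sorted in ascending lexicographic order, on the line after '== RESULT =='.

Compute (G \ add) ∪ pre:
  G ∩ del = {}  (empty — regression defined)
  G \ add = {pkg_at(p1,portB), pkg_at(p5,gate)} \ {pkg_at(p1,portB)} = {pkg_at(p5,gate)}
  ∪ pre   = {pkg_at(p5,gate)} ∪ {in(p1,t2), truck_at(t2,portB)}
          = {in(p1,t2), pkg_at(p5,gate), truck_at(t2,portB)}

== RESULT ==
["in(p1,t2)", "pkg_at(p5,gate)", "truck_at(t2,portB)"]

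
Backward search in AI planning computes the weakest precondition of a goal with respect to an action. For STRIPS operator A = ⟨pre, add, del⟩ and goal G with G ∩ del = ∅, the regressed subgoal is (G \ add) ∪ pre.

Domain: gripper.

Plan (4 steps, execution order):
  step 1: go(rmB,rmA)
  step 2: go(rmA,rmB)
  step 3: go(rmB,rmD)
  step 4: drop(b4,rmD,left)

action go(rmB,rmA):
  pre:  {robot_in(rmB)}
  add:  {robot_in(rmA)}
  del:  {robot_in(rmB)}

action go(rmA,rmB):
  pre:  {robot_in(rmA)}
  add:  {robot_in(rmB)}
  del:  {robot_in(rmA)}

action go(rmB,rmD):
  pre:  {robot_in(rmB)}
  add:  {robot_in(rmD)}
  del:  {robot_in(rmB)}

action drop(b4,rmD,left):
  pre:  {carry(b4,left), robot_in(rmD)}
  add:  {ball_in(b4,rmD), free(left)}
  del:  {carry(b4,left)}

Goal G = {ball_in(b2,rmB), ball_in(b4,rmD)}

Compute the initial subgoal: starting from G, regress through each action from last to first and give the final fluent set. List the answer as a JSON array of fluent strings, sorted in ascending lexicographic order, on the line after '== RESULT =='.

Work backward from the goal:
  through step 4 (drop(b4,rmD,left)): drop {ball_in(b4,rmD)}, keep {ball_in(b2,rmB)}, require {carry(b4,left), robot_in(rmD)}
    → {ball_in(b2,rmB), carry(b4,left), robot_in(rmD)}
  through step 3 (go(rmB,rmD)): drop {robot_in(rmD)}, keep {ball_in(b2,rmB), carry(b4,left)}, require {robot_in(rmB)}
    → {ball_in(b2,rmB), carry(b4,left), robot_in(rmB)}
  through step 2 (go(rmA,rmB)): drop {robot_in(rmB)}, keep {ball_in(b2,rmB), carry(b4,left)}, require {robot_in(rmA)}
    → {ball_in(b2,rmB), carry(b4,left), robot_in(rmA)}
  through step 1 (go(rmB,rmA)): drop {robot_in(rmA)}, keep {ball_in(b2,rmB), carry(b4,left)}, require {robot_in(rmB)}
    → {ball_in(b2,rmB), carry(b4,left), robot_in(rmB)}

== RESULT ==
["ball_in(b2,rmB)", "carry(b4,left)", "robot_in(rmB)"]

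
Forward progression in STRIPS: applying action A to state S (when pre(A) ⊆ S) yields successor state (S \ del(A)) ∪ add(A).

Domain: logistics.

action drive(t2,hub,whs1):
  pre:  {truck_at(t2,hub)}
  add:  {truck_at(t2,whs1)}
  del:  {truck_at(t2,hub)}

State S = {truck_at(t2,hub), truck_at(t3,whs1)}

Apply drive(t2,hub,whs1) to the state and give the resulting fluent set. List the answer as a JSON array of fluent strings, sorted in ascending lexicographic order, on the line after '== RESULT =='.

Progress:
  pre ⊆ S: {truck_at(t2,hub)} ⊆ S  — applicable
  S \ del = {truck_at(t3,whs1)}
  ∪ add   = {truck_at(t2,whs1), truck_at(t3,whs1)}

== RESULT ==
["truck_at(t2,whs1)", "truck_at(t3,whs1)"]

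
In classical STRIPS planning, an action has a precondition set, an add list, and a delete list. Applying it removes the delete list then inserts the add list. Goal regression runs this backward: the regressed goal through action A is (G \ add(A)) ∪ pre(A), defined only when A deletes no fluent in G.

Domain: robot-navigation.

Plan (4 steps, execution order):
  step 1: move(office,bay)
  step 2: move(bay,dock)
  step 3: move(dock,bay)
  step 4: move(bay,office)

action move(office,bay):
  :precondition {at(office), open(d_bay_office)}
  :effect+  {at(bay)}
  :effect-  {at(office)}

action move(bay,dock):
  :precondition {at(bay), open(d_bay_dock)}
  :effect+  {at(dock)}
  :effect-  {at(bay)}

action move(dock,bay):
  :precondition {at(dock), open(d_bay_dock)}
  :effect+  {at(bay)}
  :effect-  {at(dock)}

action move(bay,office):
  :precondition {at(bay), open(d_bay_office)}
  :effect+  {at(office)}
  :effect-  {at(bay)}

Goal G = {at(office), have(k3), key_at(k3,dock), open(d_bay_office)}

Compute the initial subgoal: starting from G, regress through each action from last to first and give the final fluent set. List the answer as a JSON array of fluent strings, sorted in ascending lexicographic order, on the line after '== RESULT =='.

Regress step by step:
  through step 4 (move(bay,office)): drop {at(office)}, keep {have(k3), key_at(k3,dock), open(d_bay_office)}, require {at(bay), open(d_bay_office)}
    → {at(bay), have(k3), key_at(k3,dock), open(d_bay_office)}
  through step 3 (move(dock,bay)): drop {at(bay)}, keep {have(k3), key_at(k3,dock), open(d_bay_office)}, require {at(dock), open(d_bay_dock)}
    → {at(dock), have(k3), key_at(k3,dock), open(d_bay_dock), open(d_bay_office)}
  through step 2 (move(bay,dock)): drop {at(dock)}, keep {have(k3), key_at(k3,dock), open(d_bay_dock), open(d_bay_office)}, require {at(bay), open(d_bay_dock)}
    → {at(bay), have(k3), key_at(k3,dock), open(d_bay_dock), open(d_bay_office)}
  through step 1 (move(office,bay)): drop {at(bay)}, keep {have(k3), key_at(k3,dock), open(d_bay_dock), open(d_bay_office)}, require {at(office), open(d_bay_office)}
    → {at(office), have(k3), key_at(k3,dock), open(d_bay_dock), open(d_bay_office)}

== RESULT ==
["at(office)", "have(k3)", "key_at(k3,dock)", "open(d_bay_dock)", "open(d_bay_office)"]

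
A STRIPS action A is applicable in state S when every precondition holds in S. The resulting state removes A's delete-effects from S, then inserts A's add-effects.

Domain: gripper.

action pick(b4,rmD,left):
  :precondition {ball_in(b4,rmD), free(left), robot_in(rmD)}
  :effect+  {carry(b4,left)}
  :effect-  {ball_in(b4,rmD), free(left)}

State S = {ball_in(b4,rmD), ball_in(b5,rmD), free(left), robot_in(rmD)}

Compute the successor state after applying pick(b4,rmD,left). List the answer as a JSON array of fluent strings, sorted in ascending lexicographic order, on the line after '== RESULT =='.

Progress:
  pre ⊆ S: {ball_in(b4,rmD), free(left), robot_in(rmD)} ⊆ S  — applicable
  S \ del = {ball_in(b5,rmD), robot_in(rmD)}
  ∪ add   = {ball_in(b5,rmD), carry(b4,left), robot_in(rmD)}

== RESULT ==
["ball_in(b5,rmD)", "carry(b4,left)", "robot_in(rmD)"]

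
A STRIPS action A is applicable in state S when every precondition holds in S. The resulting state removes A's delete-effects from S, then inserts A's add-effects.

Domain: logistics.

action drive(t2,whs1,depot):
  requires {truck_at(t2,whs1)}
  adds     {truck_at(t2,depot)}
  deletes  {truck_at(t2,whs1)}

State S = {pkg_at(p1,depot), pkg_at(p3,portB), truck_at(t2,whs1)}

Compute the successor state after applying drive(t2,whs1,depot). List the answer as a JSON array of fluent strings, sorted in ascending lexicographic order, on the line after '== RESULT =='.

Compute (S \ del) ∪ add:
  pre ⊆ S: {truck_at(t2,whs1)} ⊆ S  — applicable
  S \ del = {pkg_at(p1,depot), pkg_at(p3,portB)}
  ∪ add   = {pkg_at(p1,depot), pkg_at(p3,portB), truck_at(t2,depot)}

== RESULT ==
["pkg_at(p1,depot)", "pkg_at(p3,portB)", "truck_at(t2,depot)"]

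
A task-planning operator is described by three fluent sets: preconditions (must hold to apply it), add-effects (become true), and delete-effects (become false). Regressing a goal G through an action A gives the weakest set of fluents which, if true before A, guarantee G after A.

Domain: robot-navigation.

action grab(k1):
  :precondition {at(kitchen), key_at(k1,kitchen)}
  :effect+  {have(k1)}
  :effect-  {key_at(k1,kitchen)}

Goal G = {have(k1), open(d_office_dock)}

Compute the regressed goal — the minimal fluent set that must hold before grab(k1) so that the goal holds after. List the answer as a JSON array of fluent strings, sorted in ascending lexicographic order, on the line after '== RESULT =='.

Regress:
  G ∩ del = {}  (empty — regression defined)
  G \ add = {have(k1), open(d_office_dock)} \ {have(k1)} = {open(d_office_dock)}
  ∪ pre   = {open(d_office_dock)} ∪ {at(kitchen), key_at(k1,kitchen)}
          = {at(kitchen), key_at(k1,kitchen), open(d_office_dock)}

== RESULT ==
["at(kitchen)", "key_at(k1,kitchen)", "open(d_office_dock)"]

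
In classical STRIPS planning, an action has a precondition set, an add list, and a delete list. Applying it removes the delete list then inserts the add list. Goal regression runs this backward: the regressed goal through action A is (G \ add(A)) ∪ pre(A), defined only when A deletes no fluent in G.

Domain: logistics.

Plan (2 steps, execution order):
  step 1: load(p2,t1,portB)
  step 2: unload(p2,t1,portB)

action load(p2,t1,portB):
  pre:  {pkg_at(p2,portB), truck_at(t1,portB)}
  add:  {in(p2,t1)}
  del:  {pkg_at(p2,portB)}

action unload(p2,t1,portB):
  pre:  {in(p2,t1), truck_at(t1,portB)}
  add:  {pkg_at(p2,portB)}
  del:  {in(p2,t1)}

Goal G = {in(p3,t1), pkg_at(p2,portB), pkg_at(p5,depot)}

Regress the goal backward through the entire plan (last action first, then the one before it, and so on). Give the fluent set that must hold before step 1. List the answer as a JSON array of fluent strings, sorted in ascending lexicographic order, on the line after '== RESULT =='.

Regress step by step:
  through step 2 (unload(p2,t1,portB)): drop {pkg_at(p2,portB)}, keep {in(p3,t1), pkg_at(p5,depot)}, require {in(p2,t1), truck_at(t1,portB)}
    → {in(p2,t1), in(p3,t1), pkg_at(p5,depot), truck_at(t1,portB)}
  through step 1 (load(p2,t1,portB)): drop {in(p2,t1)}, keep {in(p3,t1), pkg_at(p5,depot), truck_at(t1,portB)}, require {pkg_at(p2,portB), truck_at(t1,portB)}
    → {in(p3,t1), pkg_at(p2,portB), pkg_at(p5,depot), truck_at(t1,portB)}

== RESULT ==
["in(p3,t1)", "pkg_at(p2,portB)", "pkg_at(p5,depot)", "truck_at(t1,portB)"]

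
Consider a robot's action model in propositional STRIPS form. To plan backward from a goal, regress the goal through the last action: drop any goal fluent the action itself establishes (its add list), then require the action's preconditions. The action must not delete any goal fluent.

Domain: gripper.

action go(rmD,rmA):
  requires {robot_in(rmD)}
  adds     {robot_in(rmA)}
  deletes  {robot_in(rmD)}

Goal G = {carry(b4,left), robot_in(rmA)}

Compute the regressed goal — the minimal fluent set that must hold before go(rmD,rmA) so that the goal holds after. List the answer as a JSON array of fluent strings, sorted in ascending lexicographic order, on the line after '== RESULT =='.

Compute (G \ add) ∪ pre:
  G ∩ del = {}  (empty — regression defined)
  G \ add = {carry(b4,left), robot_in(rmA)} \ {robot_in(rmA)} = {carry(b4,left)}
  ∪ pre   = {carry(b4,left)} ∪ {robot_in(rmD)}
          = {carry(b4,left), robot_in(rmD)}

== RESULT ==
["carry(b4,left)", "robot_in(rmD)"]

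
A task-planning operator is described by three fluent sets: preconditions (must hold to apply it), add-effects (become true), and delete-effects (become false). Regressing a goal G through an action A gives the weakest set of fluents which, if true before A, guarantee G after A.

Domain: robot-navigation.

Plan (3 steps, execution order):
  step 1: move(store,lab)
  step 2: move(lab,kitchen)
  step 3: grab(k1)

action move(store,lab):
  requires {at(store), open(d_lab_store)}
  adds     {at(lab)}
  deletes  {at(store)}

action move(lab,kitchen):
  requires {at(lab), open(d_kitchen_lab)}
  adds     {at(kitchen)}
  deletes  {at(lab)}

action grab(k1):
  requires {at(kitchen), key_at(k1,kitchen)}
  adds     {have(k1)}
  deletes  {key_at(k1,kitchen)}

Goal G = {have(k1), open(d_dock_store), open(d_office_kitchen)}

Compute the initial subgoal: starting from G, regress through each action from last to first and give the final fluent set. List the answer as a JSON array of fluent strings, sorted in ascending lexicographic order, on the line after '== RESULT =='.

Regress step by step:
  through step 3 (grab(k1)): drop {have(k1)}, keep {open(d_dock_store), open(d_office_kitchen)}, require {at(kitchen), key_at(k1,kitchen)}
    → {at(kitchen), key_at(k1,kitchen), open(d_dock_store), open(d_office_kitchen)}
  through step 2 (move(lab,kitchen)): drop {at(kitchen)}, keep {key_at(k1,kitchen), open(d_dock_store), open(d_office_kitchen)}, require {at(lab), open(d_kitchen_lab)}
    → {at(lab), key_at(k1,kitchen), open(d_dock_store), open(d_kitchen_lab), open(d_office_kitchen)}
  through step 1 (move(store,lab)): drop {at(lab)}, keep {key_at(k1,kitchen), open(d_dock_store), open(d_kitchen_lab), open(d_office_kitchen)}, require {at(store), open(d_lab_store)}
    → {at(store), key_at(k1,kitchen), open(d_dock_store), open(d_kitchen_lab), open(d_lab_store), open(d_office_kitchen)}

== RESULT ==
["at(store)", "key_at(k1,kitchen)", "open(d_dock_store)", "open(d_kitchen_lab)", "open(d_lab_store)", "open(d_office_kitchen)"]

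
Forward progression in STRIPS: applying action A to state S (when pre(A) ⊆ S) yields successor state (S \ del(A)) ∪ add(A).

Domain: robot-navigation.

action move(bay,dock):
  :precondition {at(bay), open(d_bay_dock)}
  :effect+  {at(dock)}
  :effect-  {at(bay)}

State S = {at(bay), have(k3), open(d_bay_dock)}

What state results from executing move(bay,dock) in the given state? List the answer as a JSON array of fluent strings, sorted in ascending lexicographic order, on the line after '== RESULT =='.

Compute (S \ del) ∪ add:
  pre ⊆ S: {at(bay), open(d_bay_dock)} ⊆ S  — applicable
  S \ del = {have(k3), open(d_bay_dock)}
  ∪ add   = {at(dock), have(k3), open(d_bay_dock)}

== RESULT ==
["at(dock)", "have(k3)", "open(d_bay_dock)"]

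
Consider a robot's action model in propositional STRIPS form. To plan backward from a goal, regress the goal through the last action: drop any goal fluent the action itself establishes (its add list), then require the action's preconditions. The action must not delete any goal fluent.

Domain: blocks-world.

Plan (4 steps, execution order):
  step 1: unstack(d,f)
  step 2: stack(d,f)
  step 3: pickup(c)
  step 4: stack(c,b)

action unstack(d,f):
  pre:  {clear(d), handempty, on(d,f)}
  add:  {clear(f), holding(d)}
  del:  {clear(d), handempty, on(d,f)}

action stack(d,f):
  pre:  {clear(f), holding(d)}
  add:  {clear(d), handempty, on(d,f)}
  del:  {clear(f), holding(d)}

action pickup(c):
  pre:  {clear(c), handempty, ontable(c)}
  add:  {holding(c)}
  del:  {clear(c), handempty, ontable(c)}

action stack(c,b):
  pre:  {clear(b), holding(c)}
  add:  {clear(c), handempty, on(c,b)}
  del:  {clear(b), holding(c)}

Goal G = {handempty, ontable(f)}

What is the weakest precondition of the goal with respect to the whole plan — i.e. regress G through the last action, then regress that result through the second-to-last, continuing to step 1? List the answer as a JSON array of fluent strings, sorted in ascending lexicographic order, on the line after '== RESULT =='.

Work backward from the goal:
  through step 4 (stack(c,b)): drop {handempty}, keep {ontable(f)}, require {clear(b), holding(c)}
    → {clear(b), holding(c), ontable(f)}
  through step 3 (pickup(c)): drop {holding(c)}, keep {clear(b), ontable(f)}, require {clear(c), handempty, ontable(c)}
    → {clear(b), clear(c), handempty, ontable(c), ontable(f)}
  through step 2 (stack(d,f)): drop {handempty}, keep {clear(b), clear(c), ontable(c), ontable(f)}, require {clear(f), holding(d)}
    → {clear(b), clear(c), clear(f), holding(d), ontable(c), ontable(f)}
  through step 1 (unstack(d,f)): drop {clear(f), holding(d)}, keep {clear(b), clear(c), ontable(c), ontable(f)}, require {clear(d), handempty, on(d,f)}
    → {clear(b), clear(c), clear(d), handempty, on(d,f), ontable(c), ontable(f)}

== RESULT ==
["clear(b)", "clear(c)", "clear(d)", "handempty", "on(d,f)", "ontable(c)", "ontable(f)"]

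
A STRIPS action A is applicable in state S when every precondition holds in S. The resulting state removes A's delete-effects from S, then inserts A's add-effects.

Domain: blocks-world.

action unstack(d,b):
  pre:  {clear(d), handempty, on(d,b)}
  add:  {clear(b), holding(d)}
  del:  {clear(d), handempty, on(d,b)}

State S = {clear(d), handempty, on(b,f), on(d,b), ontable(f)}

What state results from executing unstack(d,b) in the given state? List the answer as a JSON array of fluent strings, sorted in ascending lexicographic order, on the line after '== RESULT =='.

Compute (S \ del) ∪ add:
  pre ⊆ S: {clear(d), handempty, on(d,b)} ⊆ S  — applicable
  S \ del = {on(b,f), ontable(f)}
  ∪ add   = {clear(b), holding(d), on(b,f), ontable(f)}

== RESULT ==
["clear(b)", "holding(d)", "on(b,f)", "ontable(f)"]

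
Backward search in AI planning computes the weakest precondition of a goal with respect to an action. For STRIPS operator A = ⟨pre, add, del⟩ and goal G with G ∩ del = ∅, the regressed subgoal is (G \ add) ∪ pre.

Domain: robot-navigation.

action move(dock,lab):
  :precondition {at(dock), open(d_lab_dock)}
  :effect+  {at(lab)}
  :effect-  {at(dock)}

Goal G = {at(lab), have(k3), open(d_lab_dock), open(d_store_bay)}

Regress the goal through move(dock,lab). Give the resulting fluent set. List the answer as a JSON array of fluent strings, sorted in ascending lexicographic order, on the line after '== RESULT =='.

Compute (G \ add) ∪ pre:
  G ∩ del = {}  (empty — regression defined)
  G \ add = {at(lab), have(k3), open(d_lab_dock), open(d_store_bay)} \ {at(lab)} = {have(k3), open(d_lab_dock), open(d_store_bay)}
  ∪ pre   = {have(k3), open(d_lab_dock), open(d_store_bay)} ∪ {at(dock), open(d_lab_dock)}
          = {at(dock), have(k3), open(d_lab_dock), open(d_store_bay)}

== RESULT ==
["at(dock)", "have(k3)", "open(d_lab_dock)", "open(d_store_bay)"]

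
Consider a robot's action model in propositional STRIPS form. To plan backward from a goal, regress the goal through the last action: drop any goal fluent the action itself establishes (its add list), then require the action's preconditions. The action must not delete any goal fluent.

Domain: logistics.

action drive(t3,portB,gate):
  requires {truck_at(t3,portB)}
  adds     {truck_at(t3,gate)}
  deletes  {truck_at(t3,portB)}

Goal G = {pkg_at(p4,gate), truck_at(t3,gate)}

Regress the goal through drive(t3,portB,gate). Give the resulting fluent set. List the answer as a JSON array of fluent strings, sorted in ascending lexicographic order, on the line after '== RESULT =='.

Compute (G \ add) ∪ pre:
  G ∩ del = {}  (empty — regression defined)
  G \ add = {pkg_at(p4,gate), truck_at(t3,gate)} \ {truck_at(t3,gate)} = {pkg_at(p4,gate)}
  ∪ pre   = {pkg_at(p4,gate)} ∪ {truck_at(t3,portB)}
          = {pkg_at(p4,gate), truck_at(t3,portB)}

== RESULT ==
["pkg_at(p4,gate)", "truck_at(t3,portB)"]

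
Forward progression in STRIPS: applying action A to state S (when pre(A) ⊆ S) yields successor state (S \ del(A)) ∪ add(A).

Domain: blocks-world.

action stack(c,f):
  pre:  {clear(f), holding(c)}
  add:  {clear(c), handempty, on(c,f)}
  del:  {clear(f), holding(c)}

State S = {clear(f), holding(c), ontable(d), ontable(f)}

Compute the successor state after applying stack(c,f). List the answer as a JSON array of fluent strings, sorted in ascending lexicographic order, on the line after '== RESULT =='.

Progress:
  pre ⊆ S: {clear(f), holding(c)} ⊆ S  — applicable
  S \ del = {ontable(d), ontable(f)}
  ∪ add   = {clear(c), handempty, on(c,f), ontable(d), ontable(f)}

== RESULT ==
["clear(c)", "handempty", "on(c,f)", "ontable(d)", "ontable(f)"]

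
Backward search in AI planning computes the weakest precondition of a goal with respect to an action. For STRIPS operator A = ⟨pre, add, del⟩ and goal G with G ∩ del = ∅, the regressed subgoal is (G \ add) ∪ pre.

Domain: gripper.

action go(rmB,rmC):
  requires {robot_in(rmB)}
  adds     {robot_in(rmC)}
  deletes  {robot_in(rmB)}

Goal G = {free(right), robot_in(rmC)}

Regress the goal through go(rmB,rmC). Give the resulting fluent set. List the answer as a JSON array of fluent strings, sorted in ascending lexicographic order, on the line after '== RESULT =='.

Regress:
  G ∩ del = {}  (empty — regression defined)
  G \ add = {free(right), robot_in(rmC)} \ {robot_in(rmC)} = {free(right)}
  ∪ pre   = {free(right)} ∪ {robot_in(rmB)}
          = {free(right), robot_in(rmB)}

== RESULT ==
["free(right)", "robot_in(rmB)"]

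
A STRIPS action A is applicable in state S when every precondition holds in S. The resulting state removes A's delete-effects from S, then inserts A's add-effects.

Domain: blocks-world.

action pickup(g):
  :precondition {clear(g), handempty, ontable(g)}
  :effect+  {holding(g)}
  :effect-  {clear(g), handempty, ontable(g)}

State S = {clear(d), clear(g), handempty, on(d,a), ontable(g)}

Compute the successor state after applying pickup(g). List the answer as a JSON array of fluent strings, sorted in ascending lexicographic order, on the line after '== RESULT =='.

Progress:
  pre ⊆ S: {clear(g), handempty, ontable(g)} ⊆ S  — applicable
  S \ del = {clear(d), on(d,a)}
  ∪ add   = {clear(d), holding(g), on(d,a)}

== RESULT ==
["clear(d)", "holding(g)", "on(d,a)"]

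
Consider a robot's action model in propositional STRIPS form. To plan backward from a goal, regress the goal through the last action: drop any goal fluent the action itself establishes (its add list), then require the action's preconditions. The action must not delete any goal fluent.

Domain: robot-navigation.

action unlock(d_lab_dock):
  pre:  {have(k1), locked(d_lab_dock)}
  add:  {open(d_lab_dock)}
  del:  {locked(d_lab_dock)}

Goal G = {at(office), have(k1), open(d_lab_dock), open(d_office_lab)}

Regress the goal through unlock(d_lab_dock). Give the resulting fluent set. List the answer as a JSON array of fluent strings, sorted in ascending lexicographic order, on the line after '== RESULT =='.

Compute (G \ add) ∪ pre:
  G ∩ del = {}  (empty — regression defined)
  G \ add = {at(office), have(k1), open(d_lab_dock), open(d_office_lab)} \ {open(d_lab_dock)} = {at(office), have(k1), open(d_office_lab)}
  ∪ pre   = {at(office), have(k1), open(d_office_lab)} ∪ {have(k1), locked(d_lab_dock)}
          = {at(office), have(k1), locked(d_lab_dock), open(d_office_lab)}

== RESULT ==
["at(office)", "have(k1)", "locked(d_lab_dock)", "open(d_office_lab)"]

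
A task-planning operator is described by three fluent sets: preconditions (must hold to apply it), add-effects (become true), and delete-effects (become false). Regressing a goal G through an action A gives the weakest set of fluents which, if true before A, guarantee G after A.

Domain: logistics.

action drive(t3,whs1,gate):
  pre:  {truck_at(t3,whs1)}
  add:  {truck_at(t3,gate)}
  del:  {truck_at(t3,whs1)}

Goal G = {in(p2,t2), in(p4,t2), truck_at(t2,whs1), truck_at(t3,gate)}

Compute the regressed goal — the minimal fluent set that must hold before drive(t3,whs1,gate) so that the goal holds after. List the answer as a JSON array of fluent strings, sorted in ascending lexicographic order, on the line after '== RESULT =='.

Compute (G \ add) ∪ pre:
  G ∩ del = {}  (empty — regression defined)
  G \ add = {in(p2,t2), in(p4,t2), truck_at(t2,whs1), truck_at(t3,gate)} \ {truck_at(t3,gate)} = {in(p2,t2), in(p4,t2), truck_at(t2,whs1)}
  ∪ pre   = {in(p2,t2), in(p4,t2), truck_at(t2,whs1)} ∪ {truck_at(t3,whs1)}
          = {in(p2,t2), in(p4,t2), truck_at(t2,whs1), truck_at(t3,whs1)}

== RESULT ==
["in(p2,t2)", "in(p4,t2)", "truck_at(t2,whs1)", "truck_at(t3,whs1)"]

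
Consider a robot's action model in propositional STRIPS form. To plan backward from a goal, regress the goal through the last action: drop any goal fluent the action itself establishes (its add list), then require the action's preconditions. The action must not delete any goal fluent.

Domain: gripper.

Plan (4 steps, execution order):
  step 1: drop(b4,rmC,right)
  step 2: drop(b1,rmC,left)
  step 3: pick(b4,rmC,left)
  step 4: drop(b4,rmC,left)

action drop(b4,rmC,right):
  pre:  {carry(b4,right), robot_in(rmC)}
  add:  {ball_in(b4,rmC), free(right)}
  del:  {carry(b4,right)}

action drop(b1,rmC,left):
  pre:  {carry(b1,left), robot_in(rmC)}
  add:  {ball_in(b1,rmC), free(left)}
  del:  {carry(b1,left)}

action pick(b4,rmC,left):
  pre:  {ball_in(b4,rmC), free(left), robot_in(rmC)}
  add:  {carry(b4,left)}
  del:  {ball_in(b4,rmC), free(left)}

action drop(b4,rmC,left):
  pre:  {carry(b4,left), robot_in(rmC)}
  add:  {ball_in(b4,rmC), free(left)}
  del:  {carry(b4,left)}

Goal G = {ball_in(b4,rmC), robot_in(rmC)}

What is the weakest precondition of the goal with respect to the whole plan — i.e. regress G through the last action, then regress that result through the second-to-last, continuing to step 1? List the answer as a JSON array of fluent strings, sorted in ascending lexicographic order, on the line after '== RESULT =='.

Regress step by step:
  through step 4 (drop(b4,rmC,left)): drop {ball_in(b4,rmC)}, keep {robot_in(rmC)}, require {carry(b4,left), robot_in(rmC)}
    → {carry(b4,left), robot_in(rmC)}
  through step 3 (pick(b4,rmC,left)): drop {carry(b4,left)}, keep {robot_in(rmC)}, require {ball_in(b4,rmC), free(left), robot_in(rmC)}
    → {ball_in(b4,rmC), free(left), robot_in(rmC)}
  through step 2 (drop(b1,rmC,left)): drop {free(left)}, keep {ball_in(b4,rmC), robot_in(rmC)}, require {carry(b1,left), robot_in(rmC)}
    → {ball_in(b4,rmC), carry(b1,left), robot_in(rmC)}
  through step 1 (drop(b4,rmC,right)): drop {ball_in(b4,rmC)}, keep {carry(b1,left), robot_in(rmC)}, require {carry(b4,right), robot_in(rmC)}
    → {carry(b1,left), carry(b4,right), robot_in(rmC)}

== RESULT ==
["carry(b1,left)", "carry(b4,right)", "robot_in(rmC)"]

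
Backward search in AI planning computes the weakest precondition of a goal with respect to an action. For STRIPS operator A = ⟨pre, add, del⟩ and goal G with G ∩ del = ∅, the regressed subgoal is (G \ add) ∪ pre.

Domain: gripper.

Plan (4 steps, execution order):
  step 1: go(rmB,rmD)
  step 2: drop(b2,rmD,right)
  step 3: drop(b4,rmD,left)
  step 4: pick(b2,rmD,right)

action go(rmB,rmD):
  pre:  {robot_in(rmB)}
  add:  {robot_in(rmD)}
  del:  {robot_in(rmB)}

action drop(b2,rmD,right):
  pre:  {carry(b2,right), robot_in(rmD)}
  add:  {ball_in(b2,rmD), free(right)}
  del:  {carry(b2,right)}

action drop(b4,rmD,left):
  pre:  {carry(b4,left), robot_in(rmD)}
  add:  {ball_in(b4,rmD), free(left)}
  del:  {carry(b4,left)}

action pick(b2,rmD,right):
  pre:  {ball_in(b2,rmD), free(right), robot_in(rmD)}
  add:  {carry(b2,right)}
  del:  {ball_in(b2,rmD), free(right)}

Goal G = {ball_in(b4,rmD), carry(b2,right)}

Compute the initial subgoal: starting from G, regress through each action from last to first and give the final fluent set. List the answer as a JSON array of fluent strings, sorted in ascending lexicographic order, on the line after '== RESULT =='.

Regress step by step:
  through step 4 (pick(b2,rmD,right)): drop {carry(b2,right)}, keep {ball_in(b4,rmD)}, require {ball_in(b2,rmD), free(right), robot_in(rmD)}
    → {ball_in(b2,rmD), ball_in(b4,rmD), free(right), robot_in(rmD)}
  through step 3 (drop(b4,rmD,left)): drop {ball_in(b4,rmD)}, keep {ball_in(b2,rmD), free(right), robot_in(rmD)}, require {carry(b4,left), robot_in(rmD)}
    → {ball_in(b2,rmD), carry(b4,left), free(right), robot_in(rmD)}
  through step 2 (drop(b2,rmD,right)): drop {ball_in(b2,rmD), free(right)}, keep {carry(b4,left), robot_in(rmD)}, require {carry(b2,right), robot_in(rmD)}
    → {carry(b2,right), carry(b4,left), robot_in(rmD)}
  through step 1 (go(rmB,rmD)): drop {robot_in(rmD)}, keep {carry(b2,right), carry(b4,left)}, require {robot_in(rmB)}
    → {carry(b2,right), carry(b4,left), robot_in(rmB)}

== RESULT ==
["carry(b2,right)", "carry(b4,left)", "robot_in(rmB)"]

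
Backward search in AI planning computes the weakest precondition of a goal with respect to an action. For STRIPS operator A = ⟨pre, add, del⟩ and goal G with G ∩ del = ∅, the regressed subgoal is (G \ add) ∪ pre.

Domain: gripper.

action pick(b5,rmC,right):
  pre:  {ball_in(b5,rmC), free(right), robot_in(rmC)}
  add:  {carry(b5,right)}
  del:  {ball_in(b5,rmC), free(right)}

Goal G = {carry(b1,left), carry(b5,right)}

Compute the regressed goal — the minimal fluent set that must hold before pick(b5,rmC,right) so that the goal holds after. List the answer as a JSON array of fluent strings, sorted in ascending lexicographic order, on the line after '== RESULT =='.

Compute (G \ add) ∪ pre:
  G ∩ del = {}  (empty — regression defined)
  G \ add = {carry(b1,left), carry(b5,right)} \ {carry(b5,right)} = {carry(b1,left)}
  ∪ pre   = {carry(b1,left)} ∪ {ball_in(b5,rmC), free(right), robot_in(rmC)}
          = {ball_in(b5,rmC), carry(b1,left), free(right), robot_in(rmC)}

== RESULT ==
["ball_in(b5,rmC)", "carry(b1,left)", "free(right)", "robot_in(rmC)"]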